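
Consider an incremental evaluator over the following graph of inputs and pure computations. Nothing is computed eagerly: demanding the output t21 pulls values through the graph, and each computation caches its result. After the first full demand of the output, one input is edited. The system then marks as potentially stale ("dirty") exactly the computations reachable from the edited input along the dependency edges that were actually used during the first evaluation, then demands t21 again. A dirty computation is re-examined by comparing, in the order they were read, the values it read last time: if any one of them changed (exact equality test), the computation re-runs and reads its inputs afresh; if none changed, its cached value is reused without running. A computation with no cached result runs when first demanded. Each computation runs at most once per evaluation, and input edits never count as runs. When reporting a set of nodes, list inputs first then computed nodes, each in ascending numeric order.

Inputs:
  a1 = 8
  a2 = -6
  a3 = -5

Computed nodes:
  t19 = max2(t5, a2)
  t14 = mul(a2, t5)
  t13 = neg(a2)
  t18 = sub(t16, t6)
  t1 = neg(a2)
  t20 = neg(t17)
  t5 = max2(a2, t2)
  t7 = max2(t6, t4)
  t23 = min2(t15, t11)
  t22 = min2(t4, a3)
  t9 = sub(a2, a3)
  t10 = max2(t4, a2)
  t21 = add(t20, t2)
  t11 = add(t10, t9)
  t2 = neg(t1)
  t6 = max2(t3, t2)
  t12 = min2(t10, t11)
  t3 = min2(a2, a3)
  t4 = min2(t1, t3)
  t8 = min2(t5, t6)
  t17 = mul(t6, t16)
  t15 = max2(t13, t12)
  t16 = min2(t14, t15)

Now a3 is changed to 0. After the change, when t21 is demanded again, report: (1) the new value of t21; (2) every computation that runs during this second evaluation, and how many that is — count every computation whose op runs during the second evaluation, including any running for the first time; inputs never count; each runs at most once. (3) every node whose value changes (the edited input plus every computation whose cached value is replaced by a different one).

t21 now evaluates to 30.
Run set: t3, t9, t11, t12, t15 (5 run).
Changed values: a3, t9, t11, t12.
The important point: at t4 every value read last time is unchanged, so the dirty flag clears without a run.

Initial pass — values computed on the first demand:
  t1 = neg(-6) = 6
  t2 = neg(6) = -6
  t3 = min2(-6, -5) = -6
  t4 = min2(6, -6) = -6
  t5 = max2(-6, -6) = -6
  t6 = max2(-6, -6) = -6
  t9 = sub(-6, -5) = -1
  t10 = max2(-6, -6) = -6
  t11 = add(-6, -1) = -7
  t12 = min2(-6, -7) = -7
  t13 = neg(-6) = 6
  t14 = mul(-6, -6) = 36
  t15 = max2(6, -7) = 6
  t16 = min2(36, 6) = 6
  t17 = mul(-6, 6) = -36
  t20 = neg(-36) = 36
  t21 = add(36, -6) = 30

Second demand — change propagation:
  t3: re-runs because a3 -5->0; new result -6 (unchanged).
  t4: re-examined; everything it read last time is the same (t1 unchanged, t3 unchanged) — cache -6 kept, no run.
  t6: re-examined; everything it read last time is the same (t3 unchanged, t2 unchanged) — cache -6 kept, no run.
  t9: re-runs because a3 -5->0; new result -6.
  t10: re-examined; everything it read last time is the same (t4 unchanged, a2 unchanged) — cache -6 kept, no run.
  t11: re-runs because t9 -1->-6; new result -12.
  t12: re-runs because t11 -7->-12; new result -12.
  t15: re-runs because t12 -7->-12; new result 6 (unchanged).
  t16: re-examined; everything it read last time is the same (t14 unchanged, t15 unchanged) — cache 6 kept, no run.
  t17: re-examined; everything it read last time is the same (t6 unchanged, t16 unchanged) — cache -36 kept, no run.
  t20: re-examined; everything it read last time is the same (t17 unchanged) — cache 36 kept, no run.
  t21: re-examined; everything it read last time is the same (t20 unchanged, t2 unchanged) — cache 30 kept, no run.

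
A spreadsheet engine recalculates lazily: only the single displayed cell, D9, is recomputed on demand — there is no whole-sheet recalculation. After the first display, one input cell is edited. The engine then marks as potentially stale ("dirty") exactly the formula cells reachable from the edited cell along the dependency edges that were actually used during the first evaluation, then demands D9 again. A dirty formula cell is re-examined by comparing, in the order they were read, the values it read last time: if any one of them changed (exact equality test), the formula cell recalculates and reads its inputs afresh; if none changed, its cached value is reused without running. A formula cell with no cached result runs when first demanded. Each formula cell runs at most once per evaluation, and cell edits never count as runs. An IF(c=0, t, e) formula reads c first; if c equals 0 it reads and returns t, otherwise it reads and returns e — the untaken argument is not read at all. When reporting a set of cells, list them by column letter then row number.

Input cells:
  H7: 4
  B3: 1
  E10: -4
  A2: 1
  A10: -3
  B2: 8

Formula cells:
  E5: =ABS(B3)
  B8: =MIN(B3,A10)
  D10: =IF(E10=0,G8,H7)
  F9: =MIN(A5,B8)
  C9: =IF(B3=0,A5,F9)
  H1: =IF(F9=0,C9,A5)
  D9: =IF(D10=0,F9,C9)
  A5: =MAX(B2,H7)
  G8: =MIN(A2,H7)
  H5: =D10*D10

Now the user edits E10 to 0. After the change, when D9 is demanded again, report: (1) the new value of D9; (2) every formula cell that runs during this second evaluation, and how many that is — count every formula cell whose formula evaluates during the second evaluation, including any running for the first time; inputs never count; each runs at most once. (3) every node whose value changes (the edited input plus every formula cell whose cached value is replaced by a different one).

First evaluation (everything demanded from the output):
  A5 = MAX(8, 4) = 8
  B8 = MIN(1, -3) = -3
  D10 = IF(E10=0: E10=-4 -> else branch H7) = 4
  F9 = MIN(8, -3) = -3
  C9 = IF(B3=0: B3=1 -> else branch F9) = -3
  D9 = IF(D10=0: D10=4 -> else branch C9) = -3

Propagation after the edit:
  G8: demanded for the first time — runs, produces 1.
  D10: runs — E10 -4->0; result 1.
  D9: runs — D10 4->1; result -3 (same value as before).

Key observation: a condition flipped, so demand reaches new nodes — G8 runs for the first time.

New value of D9: -3.
Formula cells that run: D9, D10, G8 — 3 in total.
Values that change: D10, E10.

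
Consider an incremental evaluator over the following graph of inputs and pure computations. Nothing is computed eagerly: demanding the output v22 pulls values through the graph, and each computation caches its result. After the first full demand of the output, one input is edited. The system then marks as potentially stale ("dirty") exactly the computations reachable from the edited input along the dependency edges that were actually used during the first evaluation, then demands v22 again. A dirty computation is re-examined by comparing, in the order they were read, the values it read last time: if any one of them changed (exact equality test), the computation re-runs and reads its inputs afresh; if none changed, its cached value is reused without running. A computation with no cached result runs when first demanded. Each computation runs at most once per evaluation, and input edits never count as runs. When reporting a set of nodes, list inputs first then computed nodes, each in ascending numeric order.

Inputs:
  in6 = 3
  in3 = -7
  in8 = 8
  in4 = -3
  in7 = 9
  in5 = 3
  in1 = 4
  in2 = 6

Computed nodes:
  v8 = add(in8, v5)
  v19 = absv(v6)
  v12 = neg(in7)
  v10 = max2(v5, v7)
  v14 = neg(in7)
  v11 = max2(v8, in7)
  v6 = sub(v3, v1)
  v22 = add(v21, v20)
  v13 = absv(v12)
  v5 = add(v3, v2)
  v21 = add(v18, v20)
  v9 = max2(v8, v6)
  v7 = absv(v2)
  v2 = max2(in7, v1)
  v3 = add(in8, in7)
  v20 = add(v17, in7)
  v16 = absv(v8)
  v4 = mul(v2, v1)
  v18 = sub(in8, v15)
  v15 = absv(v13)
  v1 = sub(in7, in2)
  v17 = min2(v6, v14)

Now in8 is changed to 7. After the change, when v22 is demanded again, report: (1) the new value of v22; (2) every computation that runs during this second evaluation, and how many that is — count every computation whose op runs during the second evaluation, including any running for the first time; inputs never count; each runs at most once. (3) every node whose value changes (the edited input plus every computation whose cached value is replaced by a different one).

Initial pass — values computed on the first demand:
  v1 = sub(9, 6) = 3
  v3 = add(8, 9) = 17
  v6 = sub(17, 3) = 14
  v12 = neg(9) = -9
  v13 = absv(-9) = 9
  v14 = neg(9) = -9
  v15 = absv(9) = 9
  v17 = min2(14, -9) = -9
  v18 = sub(8, 9) = -1
  v20 = add(-9, 9) = 0
  v21 = add(-1, 0) = -1
  v22 = add(-1, 0) = -1

Second demand — change propagation:
  v3: re-runs because in8 8->7; new result 16.
  v6: re-runs because v3 17->16; new result 13.
  v17: re-runs because v6 14->13; new result -9 (unchanged).
  v18: re-runs because in8 8->7; new result -2.
  v20: re-examined; everything it read last time is the same (v17 unchanged, in7 unchanged) — cache 0 kept, no run.
  v21: re-runs because v18 -1->-2; new result -2.
  v22: re-runs because v21 -1->-2; new result -2.

The important point: at v20 every value read last time is unchanged, so the dirty flag clears without a run.

v22 now evaluates to -2.
Run set: v3, v6, v17, v18, v21, v22 (6 run).
Changed values: in8, v3, v6, v18, v21, v22.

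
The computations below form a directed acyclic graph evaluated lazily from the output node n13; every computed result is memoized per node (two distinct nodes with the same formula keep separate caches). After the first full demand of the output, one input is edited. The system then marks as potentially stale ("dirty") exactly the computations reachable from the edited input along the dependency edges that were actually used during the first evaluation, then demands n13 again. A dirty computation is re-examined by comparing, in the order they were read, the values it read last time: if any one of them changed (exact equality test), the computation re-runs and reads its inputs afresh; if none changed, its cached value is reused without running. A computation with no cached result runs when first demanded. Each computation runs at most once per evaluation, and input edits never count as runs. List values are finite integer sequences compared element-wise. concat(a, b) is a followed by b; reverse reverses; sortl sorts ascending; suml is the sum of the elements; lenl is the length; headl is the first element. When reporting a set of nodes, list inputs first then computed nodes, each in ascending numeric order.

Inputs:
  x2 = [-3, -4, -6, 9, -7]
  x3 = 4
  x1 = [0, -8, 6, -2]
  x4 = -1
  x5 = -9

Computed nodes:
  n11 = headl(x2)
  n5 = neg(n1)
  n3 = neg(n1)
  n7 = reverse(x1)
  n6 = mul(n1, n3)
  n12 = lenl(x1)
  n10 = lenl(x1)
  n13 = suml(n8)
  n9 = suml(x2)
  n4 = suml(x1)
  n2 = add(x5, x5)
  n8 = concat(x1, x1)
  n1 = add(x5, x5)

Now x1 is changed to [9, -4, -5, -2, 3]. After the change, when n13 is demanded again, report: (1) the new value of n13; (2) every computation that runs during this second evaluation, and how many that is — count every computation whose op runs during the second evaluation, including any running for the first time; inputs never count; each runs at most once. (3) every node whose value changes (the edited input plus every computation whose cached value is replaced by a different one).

Demanding n13 again yields 2.
2 computations run: n8, n13.
The nodes whose values change: x1, n8, n13.

First demand of the output computes:
  n8 = concat([0, -8, 6, -2], [0, -8, 6, -2]) = [0, -8, 6, -2, 0, -8, 6, -2]
  n13 = suml([0, -8, 6, -2, 0, -8, 6, -2]) = -8

After the edit, cleaning proceeds:
  n8: a read changed (x1 [0, -8, 6, -2]->[9, -4, -5, -2, 3]; x1 [0, -8, 6, -2]->[9, -4, -5, -2, 3]) — executes, giving [9, -4, -5, -2, 3, 9, -4, -5, -2, 3].
  n13: a read changed (n8 [0, -8, 6, -2, 0, -8, 6, -2]->[9, -4, -5, -2, 3, 9, -4, -5, -2, 3]) — executes, giving 2.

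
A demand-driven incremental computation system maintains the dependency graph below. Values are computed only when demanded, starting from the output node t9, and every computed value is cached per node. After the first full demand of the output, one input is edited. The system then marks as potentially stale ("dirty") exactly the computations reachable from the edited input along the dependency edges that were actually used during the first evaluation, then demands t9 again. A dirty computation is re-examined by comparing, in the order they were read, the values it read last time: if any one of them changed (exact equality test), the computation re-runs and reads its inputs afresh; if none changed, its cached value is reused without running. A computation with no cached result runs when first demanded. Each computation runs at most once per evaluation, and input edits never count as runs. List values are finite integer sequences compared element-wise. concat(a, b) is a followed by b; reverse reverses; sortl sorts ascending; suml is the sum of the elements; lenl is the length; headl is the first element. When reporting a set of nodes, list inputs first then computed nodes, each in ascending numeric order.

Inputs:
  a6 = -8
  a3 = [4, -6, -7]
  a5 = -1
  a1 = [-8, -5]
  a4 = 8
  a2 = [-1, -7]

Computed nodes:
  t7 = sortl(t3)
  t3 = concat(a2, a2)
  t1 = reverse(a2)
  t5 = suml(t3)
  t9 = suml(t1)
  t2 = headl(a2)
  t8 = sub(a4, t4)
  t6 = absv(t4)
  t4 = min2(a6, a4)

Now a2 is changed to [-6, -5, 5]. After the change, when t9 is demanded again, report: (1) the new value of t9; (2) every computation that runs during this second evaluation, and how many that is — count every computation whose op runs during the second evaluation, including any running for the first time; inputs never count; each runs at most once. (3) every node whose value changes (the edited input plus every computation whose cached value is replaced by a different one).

New value of t9: -6.
Computations that run: t1, t9 — 2 in total.
Values that change: a2, t1, t9.

First evaluation (everything demanded from the output):
  t1 = reverse([-1, -7]) = [-7, -1]
  t9 = suml([-7, -1]) = -8

Propagation after the edit:
  t1: runs — a2 [-1, -7]->[-6, -5, 5]; result [5, -5, -6].
  t9: runs — t1 [-7, -1]->[5, -5, -6]; result -6.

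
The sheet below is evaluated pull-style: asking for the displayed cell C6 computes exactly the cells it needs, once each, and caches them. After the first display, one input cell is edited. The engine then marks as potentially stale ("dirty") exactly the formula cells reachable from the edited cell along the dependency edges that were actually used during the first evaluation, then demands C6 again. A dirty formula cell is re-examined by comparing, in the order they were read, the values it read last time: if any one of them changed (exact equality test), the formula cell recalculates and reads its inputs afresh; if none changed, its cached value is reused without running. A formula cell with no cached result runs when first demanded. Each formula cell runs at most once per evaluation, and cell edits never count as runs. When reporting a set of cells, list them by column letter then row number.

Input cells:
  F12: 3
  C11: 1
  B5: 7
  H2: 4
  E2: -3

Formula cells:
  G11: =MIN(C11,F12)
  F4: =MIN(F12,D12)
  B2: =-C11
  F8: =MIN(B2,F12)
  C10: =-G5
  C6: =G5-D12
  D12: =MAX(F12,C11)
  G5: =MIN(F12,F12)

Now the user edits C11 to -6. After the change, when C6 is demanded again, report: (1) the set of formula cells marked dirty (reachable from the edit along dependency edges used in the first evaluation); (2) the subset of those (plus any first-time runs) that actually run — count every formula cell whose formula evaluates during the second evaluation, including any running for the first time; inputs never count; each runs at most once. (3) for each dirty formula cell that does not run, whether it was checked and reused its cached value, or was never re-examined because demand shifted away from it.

First demand of the output computes:
  D12 = MAX(3, 1) = 3
  G5 = MIN(3, 3) = 3
  C6 = 3 - 3 = 0

After the edit, cleaning proceeds:
  D12: a read changed (C11 1->-6) — executes, giving 3 — identical to its old value.
  C6: dirty, but its reads are unchanged (G5 unchanged, D12 unchanged); cached 0 stands.

Note the absorption at D12: it re-runs yet its value is the same, leaving the output's value untouched.

The edit dirties: C6, D12.
1 formula cells run: D12.
Cache hits after checking: C6.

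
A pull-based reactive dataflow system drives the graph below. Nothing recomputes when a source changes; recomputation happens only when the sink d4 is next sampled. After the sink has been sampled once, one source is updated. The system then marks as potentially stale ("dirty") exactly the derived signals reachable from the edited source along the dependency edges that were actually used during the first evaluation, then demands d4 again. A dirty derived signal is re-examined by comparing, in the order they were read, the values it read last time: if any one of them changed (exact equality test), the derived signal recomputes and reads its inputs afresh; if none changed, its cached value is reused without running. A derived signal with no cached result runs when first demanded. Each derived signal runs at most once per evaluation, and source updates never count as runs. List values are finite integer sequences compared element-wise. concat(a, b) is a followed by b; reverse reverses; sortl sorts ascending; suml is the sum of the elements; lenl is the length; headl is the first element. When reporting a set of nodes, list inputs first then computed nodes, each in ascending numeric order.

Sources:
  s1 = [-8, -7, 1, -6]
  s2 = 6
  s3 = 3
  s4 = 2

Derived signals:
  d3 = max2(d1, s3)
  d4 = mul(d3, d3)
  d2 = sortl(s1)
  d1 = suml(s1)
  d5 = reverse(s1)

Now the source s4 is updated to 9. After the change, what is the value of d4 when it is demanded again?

New value of d4: 9.
Key observation: s4 is never demanded by the output, so the edit triggers no recomputation at all.

First evaluation (everything demanded from the output):
  d1 = suml([-8, -7, 1, -6]) = -20
  d3 = max2(-20, 3) = 3
  d4 = mul(3, 3) = 9

Propagation after the edit:
  s4 feeds no computation that the output demands — nothing is marked dirty and nothing runs.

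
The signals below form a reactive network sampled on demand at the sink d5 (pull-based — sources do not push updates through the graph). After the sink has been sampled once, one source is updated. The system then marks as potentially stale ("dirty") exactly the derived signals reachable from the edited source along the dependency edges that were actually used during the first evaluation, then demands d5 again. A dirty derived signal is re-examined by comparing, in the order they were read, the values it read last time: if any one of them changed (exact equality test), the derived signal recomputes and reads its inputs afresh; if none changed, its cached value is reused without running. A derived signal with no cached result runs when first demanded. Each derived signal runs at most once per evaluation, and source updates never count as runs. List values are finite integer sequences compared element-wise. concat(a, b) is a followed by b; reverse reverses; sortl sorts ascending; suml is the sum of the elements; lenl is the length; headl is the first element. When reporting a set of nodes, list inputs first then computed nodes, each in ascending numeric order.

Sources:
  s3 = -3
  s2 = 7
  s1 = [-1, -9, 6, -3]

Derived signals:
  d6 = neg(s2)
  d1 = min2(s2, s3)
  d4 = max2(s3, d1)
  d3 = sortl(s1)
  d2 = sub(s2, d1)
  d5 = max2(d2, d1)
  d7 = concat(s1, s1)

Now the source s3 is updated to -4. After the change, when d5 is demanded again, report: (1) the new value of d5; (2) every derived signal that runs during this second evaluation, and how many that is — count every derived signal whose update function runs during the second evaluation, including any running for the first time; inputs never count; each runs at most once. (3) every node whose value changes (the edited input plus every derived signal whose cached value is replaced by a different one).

Initial pass — values computed on the first demand:
  d1 = min2(7, -3) = -3
  d2 = sub(7, -3) = 10
  d5 = max2(10, -3) = 10

Second demand — change propagation:
  d1: re-runs because s3 -3->-4; new result -4.
  d2: re-runs because d1 -3->-4; new result 11.
  d5: re-runs because d2 10->11; d1 -3->-4; new result 11.

d5 now evaluates to 11.
Run set: d1, d2, d5 (3 run).
Changed values: s3, d1, d2, d5.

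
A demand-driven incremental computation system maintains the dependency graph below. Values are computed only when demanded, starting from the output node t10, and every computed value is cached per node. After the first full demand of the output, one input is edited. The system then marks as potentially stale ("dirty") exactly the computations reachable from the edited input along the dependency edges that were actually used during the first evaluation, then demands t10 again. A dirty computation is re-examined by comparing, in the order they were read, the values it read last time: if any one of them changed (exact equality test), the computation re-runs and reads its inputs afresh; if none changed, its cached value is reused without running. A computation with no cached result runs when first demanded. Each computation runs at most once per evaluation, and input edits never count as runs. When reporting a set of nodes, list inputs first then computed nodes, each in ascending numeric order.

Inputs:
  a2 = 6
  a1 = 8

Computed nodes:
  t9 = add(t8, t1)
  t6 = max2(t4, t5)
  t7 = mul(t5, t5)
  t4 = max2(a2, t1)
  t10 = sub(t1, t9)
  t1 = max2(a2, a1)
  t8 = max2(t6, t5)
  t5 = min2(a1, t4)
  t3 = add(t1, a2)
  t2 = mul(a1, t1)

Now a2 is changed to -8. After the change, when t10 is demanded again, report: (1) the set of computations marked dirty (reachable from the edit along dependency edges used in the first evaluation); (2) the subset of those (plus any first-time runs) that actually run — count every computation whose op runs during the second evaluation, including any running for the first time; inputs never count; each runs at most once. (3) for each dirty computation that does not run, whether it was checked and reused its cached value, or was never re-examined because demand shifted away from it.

First evaluation (everything demanded from the output):
  t1 = max2(6, 8) = 8
  t4 = max2(6, 8) = 8
  t5 = min2(8, 8) = 8
  t6 = max2(8, 8) = 8
  t8 = max2(8, 8) = 8
  t9 = add(8, 8) = 16
  t10 = sub(8, 16) = -8

Propagation after the edit:
  t1: runs — a2 6->-8; result 8 (same value as before).
  t4: runs — a2 6->-8; result 8 (same value as before).
  t5: checked — values it read are unchanged (a1 unchanged, t4 unchanged); reused cached 8 without running.
  t6: checked — values it read are unchanged (t4 unchanged, t5 unchanged); reused cached 8 without running.
  t8: checked — values it read are unchanged (t6 unchanged, t5 unchanged); reused cached 8 without running.
  t9: checked — values it read are unchanged (t8 unchanged, t1 unchanged); reused cached 16 without running.
  t10: checked — values it read are unchanged (t1 unchanged, t9 unchanged); reused cached -8 without running.

Key observation: the cutoff stops propagation at t5 — its inputs' values are unchanged, so it reuses its cache.

Marked dirty: t1, t4, t5, t6, t8, t9, t10.
Computations that run: t1, t4 — 2 in total.
Checked but reused from cache: t5, t6, t8, t9, t10.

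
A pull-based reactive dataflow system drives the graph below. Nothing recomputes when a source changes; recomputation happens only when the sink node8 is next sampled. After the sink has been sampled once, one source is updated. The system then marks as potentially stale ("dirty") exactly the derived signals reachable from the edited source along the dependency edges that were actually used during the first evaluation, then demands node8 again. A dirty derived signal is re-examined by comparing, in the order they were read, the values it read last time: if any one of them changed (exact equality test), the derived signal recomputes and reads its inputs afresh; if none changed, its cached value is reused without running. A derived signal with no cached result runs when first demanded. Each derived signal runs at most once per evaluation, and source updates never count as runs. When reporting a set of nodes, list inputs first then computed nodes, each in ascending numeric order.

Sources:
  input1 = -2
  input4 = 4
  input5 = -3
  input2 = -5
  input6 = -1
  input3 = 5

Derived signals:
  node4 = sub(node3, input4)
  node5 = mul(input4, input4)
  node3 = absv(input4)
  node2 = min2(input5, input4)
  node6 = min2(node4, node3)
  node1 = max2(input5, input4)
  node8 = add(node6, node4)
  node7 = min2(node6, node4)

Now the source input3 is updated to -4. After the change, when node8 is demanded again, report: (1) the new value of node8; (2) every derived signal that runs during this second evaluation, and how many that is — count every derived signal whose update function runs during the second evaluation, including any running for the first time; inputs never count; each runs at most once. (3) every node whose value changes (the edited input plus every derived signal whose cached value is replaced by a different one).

New value of node8: 0.
Derived signals that run: none — 0 in total.
Values that change: input3.
Key observation: input3 is never demanded by the output, so the edit triggers no recomputation at all.

First evaluation (everything demanded from the output):
  node3 = absv(4) = 4
  node4 = sub(4, 4) = 0
  node6 = min2(0, 4) = 0
  node8 = add(0, 0) = 0

Propagation after the edit:
  input3 feeds no computation that the output demands — nothing is marked dirty and nothing runs.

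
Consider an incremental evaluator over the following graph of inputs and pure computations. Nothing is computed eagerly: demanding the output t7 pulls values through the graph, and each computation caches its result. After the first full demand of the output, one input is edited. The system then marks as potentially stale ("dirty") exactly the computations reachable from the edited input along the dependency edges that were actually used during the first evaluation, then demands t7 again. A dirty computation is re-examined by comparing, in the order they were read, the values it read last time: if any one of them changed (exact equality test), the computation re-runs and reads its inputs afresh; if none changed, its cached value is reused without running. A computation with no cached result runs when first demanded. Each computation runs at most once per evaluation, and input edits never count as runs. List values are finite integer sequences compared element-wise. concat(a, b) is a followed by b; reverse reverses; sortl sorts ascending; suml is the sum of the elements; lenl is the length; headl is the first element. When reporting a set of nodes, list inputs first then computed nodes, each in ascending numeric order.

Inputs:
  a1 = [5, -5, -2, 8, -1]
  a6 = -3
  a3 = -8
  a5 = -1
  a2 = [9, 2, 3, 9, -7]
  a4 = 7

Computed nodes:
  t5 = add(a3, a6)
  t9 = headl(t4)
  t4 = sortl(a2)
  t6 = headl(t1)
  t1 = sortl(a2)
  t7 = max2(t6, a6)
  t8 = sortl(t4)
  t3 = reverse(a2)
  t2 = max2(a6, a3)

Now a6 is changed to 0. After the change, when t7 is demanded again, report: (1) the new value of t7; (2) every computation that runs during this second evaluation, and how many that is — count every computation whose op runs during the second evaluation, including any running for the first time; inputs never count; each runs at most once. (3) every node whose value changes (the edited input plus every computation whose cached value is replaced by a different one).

Initial pass — values computed on the first demand:
  t1 = sortl([9, 2, 3, 9, -7]) = [-7, 2, 3, 9, 9]
  t6 = headl([-7, 2, 3, 9, 9]) = -7
  t7 = max2(-7, -3) = -3

Second demand — change propagation:
  t7: re-runs because a6 -3->0; new result 0.

t7 now evaluates to 0.
Run set: t7 (1 run).
Changed values: a6, t7.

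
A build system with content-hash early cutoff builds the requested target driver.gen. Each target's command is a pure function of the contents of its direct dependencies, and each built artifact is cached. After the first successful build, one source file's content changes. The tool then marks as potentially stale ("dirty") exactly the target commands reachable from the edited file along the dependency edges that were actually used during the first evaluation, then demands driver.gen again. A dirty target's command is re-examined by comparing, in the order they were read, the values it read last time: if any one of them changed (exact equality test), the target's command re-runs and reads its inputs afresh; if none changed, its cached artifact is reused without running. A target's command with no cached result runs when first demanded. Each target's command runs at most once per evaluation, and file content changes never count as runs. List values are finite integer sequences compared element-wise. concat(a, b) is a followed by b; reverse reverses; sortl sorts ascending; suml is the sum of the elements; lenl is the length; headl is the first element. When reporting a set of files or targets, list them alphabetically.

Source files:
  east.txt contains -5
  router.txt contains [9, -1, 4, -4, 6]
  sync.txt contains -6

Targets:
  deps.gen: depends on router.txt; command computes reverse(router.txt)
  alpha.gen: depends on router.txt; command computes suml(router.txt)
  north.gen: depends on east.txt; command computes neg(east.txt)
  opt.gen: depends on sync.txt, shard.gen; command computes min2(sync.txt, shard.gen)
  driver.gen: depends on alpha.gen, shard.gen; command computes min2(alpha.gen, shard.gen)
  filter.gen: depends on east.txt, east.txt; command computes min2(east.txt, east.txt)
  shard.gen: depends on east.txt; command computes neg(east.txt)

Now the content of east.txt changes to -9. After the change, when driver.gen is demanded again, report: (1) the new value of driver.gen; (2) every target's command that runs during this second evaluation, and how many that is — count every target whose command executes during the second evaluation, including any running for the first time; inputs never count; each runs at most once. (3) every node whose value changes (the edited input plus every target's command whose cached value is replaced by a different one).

First evaluation (everything demanded from the output):
  alpha.gen = suml([9, -1, 4, -4, 6]) = 14
  shard.gen = neg(-5) = 5
  driver.gen = min2(14, 5) = 5

Propagation after the edit:
  shard.gen: runs — east.txt -5->-9; result 9.
  driver.gen: runs — shard.gen 5->9; result 9.

New value of driver.gen: 9.
Target commands that run: driver.gen, shard.gen — 2 in total.
Values that change: driver.gen, east.txt, shard.gen.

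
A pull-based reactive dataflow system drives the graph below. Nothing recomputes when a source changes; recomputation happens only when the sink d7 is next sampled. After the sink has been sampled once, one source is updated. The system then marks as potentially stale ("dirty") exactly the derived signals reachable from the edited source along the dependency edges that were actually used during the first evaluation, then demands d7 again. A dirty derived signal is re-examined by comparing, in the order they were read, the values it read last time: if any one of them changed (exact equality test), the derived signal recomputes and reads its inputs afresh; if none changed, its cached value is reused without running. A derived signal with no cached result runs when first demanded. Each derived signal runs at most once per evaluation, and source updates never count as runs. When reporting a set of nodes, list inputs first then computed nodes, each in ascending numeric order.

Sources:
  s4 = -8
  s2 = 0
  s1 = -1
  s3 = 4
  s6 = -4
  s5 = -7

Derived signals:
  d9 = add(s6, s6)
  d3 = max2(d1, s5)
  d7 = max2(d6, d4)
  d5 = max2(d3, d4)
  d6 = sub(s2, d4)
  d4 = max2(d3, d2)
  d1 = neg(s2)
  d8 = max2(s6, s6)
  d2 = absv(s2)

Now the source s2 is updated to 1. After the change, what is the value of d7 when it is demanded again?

First evaluation (everything demanded from the output):
  d1 = neg(0) = 0
  d2 = absv(0) = 0
  d3 = max2(0, -7) = 0
  d4 = max2(0, 0) = 0
  d6 = sub(0, 0) = 0
  d7 = max2(0, 0) = 0

Propagation after the edit:
  d1: runs — s2 0->1; result -1.
  d2: runs — s2 0->1; result 1.
  d3: runs — d1 0->-1; result -1.
  d4: runs — d3 0->-1; d2 0->1; result 1.
  d6: runs — s2 0->1; d4 0->1; result 0 (same value as before).
  d7: runs — d4 0->1; result 1.

New value of d7: 1.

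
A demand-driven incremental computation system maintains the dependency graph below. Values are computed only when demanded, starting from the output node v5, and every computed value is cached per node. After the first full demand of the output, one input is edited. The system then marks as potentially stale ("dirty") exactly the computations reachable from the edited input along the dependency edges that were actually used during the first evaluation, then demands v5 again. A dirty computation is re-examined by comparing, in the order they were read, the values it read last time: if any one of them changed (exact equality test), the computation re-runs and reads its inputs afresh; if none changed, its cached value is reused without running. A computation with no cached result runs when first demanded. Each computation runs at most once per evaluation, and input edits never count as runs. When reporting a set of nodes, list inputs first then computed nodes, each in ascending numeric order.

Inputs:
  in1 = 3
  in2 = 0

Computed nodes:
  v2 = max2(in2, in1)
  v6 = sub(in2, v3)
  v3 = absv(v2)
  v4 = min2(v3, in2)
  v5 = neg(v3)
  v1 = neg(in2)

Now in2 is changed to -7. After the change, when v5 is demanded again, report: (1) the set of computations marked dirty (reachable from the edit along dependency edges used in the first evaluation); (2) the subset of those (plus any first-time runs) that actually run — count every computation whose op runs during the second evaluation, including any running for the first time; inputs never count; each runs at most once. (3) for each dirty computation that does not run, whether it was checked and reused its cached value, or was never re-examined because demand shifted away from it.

Marked dirty: v2, v3, v5.
Computations that run: v2 — 1 in total.
Checked but reused from cache: v3, v5.
Key observation: the change is absorbed at v2 — it re-runs but produces the same value, and the output's value is unchanged.

First evaluation (everything demanded from the output):
  v2 = max2(0, 3) = 3
  v3 = absv(3) = 3
  v5 = neg(3) = -3

Propagation after the edit:
  v2: runs — in2 0->-7; result 3 (same value as before).
  v3: checked — values it read are unchanged (v2 unchanged); reused cached 3 without running.
  v5: checked — values it read are unchanged (v3 unchanged); reused cached -3 without running.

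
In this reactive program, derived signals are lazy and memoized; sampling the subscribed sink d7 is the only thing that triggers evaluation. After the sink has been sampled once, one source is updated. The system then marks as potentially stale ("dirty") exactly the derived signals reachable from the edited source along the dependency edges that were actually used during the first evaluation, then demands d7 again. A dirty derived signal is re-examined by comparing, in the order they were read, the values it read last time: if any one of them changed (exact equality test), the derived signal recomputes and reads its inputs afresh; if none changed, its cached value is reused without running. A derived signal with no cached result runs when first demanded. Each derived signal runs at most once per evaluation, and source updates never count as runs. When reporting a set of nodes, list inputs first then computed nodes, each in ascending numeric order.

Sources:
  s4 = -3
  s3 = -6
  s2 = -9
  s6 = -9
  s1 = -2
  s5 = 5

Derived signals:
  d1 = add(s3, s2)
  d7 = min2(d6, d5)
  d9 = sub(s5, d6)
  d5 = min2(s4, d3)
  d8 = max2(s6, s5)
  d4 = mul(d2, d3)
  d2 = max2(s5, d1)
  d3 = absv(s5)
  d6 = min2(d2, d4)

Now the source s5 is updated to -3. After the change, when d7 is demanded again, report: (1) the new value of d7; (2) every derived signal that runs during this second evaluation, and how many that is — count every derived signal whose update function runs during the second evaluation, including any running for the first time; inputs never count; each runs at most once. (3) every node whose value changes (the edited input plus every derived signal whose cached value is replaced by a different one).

First demand of the output computes:
  d1 = add(-6, -9) = -15
  d2 = max2(5, -15) = 5
  d3 = absv(5) = 5
  d4 = mul(5, 5) = 25
  d5 = min2(-3, 5) = -3
  d6 = min2(5, 25) = 5
  d7 = min2(5, -3) = -3

After the edit, cleaning proceeds:
  d2: a read changed (s5 5->-3) — executes, giving -3.
  d3: a read changed (s5 5->-3) — executes, giving 3.
  d4: a read changed (d2 5->-3; d3 5->3) — executes, giving -9.
  d5: a read changed (d3 5->3) — executes, giving -3 — identical to its old value.
  d6: a read changed (d2 5->-3; d4 25->-9) — executes, giving -9.
  d7: a read changed (d6 5->-9) — executes, giving -9.

Demanding d7 again yields -9.
6 derived signals run: d2, d3, d4, d5, d6, d7.
The nodes whose values change: s5, d2, d3, d4, d6, d7.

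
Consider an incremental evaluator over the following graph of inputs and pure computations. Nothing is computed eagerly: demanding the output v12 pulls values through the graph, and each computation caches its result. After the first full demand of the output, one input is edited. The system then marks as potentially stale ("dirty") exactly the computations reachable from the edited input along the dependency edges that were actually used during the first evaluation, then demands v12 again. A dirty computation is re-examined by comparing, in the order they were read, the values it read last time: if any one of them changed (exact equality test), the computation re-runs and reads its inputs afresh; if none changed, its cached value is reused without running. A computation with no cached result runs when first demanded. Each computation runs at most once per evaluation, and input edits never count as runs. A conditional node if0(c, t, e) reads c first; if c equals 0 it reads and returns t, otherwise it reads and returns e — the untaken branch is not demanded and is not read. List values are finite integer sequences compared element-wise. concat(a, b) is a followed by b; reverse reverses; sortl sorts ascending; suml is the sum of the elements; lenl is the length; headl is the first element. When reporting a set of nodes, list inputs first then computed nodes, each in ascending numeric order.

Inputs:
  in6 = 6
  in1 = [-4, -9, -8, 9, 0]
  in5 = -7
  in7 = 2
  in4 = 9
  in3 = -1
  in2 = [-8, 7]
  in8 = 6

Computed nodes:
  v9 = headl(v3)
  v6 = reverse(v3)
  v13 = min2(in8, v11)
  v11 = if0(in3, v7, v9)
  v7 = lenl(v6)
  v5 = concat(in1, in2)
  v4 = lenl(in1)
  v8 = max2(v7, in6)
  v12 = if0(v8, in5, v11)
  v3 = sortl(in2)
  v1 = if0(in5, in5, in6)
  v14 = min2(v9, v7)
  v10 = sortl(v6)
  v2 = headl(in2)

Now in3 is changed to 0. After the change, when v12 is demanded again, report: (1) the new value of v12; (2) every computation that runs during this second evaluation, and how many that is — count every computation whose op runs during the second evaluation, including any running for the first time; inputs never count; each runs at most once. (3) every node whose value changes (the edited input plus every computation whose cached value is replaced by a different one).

Initial pass — values computed on the first demand:
  v3 = sortl([-8, 7]) = [-8, 7]
  v6 = reverse([-8, 7]) = [7, -8]
  v7 = lenl([7, -8]) = 2
  v8 = max2(2, 6) = 6
  v9 = headl([-8, 7]) = -8
  v11 = if0(in3=-1 -> else branch v9) = -8
  v12 = if0(v8=6 -> else branch v11) = -8

Second demand — change propagation:
  v11: re-runs because in3 -1->0; new result 2.
  v12: re-runs because v11 -8->2; new result 2.

v12 now evaluates to 2.
Run set: v11, v12 (2 run).
Changed values: in3, v11, v12.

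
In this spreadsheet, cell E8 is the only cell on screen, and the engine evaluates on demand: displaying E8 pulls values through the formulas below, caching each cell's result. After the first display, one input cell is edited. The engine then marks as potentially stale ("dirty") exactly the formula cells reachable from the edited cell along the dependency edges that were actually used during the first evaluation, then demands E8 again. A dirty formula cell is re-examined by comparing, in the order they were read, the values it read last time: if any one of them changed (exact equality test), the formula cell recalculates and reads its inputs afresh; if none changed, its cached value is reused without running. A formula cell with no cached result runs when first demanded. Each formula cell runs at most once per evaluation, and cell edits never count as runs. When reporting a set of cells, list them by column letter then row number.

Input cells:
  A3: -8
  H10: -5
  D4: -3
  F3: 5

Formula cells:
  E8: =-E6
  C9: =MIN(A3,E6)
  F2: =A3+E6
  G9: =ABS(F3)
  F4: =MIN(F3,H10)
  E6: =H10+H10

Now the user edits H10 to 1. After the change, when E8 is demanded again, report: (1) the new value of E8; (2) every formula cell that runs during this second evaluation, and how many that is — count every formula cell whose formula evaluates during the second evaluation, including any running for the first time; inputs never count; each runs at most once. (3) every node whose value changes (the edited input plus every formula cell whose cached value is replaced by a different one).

E8 now evaluates to -2.
Run set: E6, E8 (2 run).
Changed values: E6, E8, H10.

Initial pass — values computed on the first demand:
  E6 = -5 + -5 = -10
  E8 = -(-10) = 10

Second demand — change propagation:
  E6: re-runs because H10 -5->1; H10 -5->1; new result 2.
  E8: re-runs because E6 -10->2; new result -2.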